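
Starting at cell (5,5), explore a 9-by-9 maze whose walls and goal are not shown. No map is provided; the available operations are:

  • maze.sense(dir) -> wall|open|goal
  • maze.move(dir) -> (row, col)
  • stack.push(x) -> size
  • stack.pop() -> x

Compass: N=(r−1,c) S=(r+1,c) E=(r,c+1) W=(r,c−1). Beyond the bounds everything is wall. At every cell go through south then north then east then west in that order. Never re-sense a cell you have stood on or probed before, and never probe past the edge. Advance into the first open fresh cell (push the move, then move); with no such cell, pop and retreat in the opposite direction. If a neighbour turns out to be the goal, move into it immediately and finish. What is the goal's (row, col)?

! maze.sense(dir='south') == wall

! maze.sense(dir='north') == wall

! maze.sense(dir='east') == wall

! maze.sense(dir='west') == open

! stack.push(x='west') == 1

! maze.move(dir='west') == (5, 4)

! maze.sense(dir='south') == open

! stack.push(x='south') == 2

! maze.move(dir='south') == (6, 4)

! maze.sense(dir='south') == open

! stack.push(x='south') == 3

! maze.move(dir='south') == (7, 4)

! maze.sense(dir='south') == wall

! maze.sense(dir='east') == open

! stack.push(x='east') == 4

! maze.move(dir='east') == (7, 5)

! maze.sense(dir='south') == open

! stack.push(x='south') == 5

! maze.move(dir='south') == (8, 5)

! maze.sense(dir='east') == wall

! stack.pop() == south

! maze.move(dir='north') == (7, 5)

! maze.sense(dir='east') == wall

! stack.pop() == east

! maze.move(dir='west') == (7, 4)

! maze.sense(dir='west') == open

! stack.push(x='west') == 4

! maze.move(dir='west') == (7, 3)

! maze.sense(dir='south') == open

! stack.push(x='south') == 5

! maze.move(dir='south') == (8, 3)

! maze.sense(dir='west') == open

! stack.push(x='west') == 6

! maze.move(dir='west') == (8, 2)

! maze.sense(dir='north') == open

! stack.push(x='north') == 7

! maze.move(dir='north') == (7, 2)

! maze.sense(dir='north') == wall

! maze.sense(dir='west') == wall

! stack.pop() == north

! maze.move(dir='south') == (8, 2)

! maze.sense(dir='west') == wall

! stack.pop() == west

! maze.move(dir='east') == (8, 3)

! stack.pop() == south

! maze.move(dir='north') == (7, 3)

! maze.sense(dir='north') == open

! stack.push(x='north') == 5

! maze.move(dir='north') == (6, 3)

! maze.sense(dir='north') == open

! stack.push(x='north') == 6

! maze.move(dir='north') == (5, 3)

! maze.sense(dir='north') == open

! stack.push(x='north') == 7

! maze.move(dir='north') == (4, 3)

! maze.sense(dir='north') == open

! stack.push(x='north') == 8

! maze.move(dir='north') == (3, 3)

! maze.sense(dir='north') == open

! stack.push(x='north') == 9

! maze.move(dir='north') == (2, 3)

! maze.sense(dir='north') == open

! stack.push(x='north') == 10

! maze.move(dir='north') == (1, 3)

! maze.sense(dir='north') == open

! stack.push(x='north') == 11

! maze.move(dir='north') == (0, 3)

! maze.sense(dir='east') == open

! stack.push(x='east') == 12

! maze.move(dir='east') == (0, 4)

! maze.sense(dir='south') == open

! stack.push(x='south') == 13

! maze.move(dir='south') == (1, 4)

! maze.sense(dir='south') == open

! stack.push(x='south') == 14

! maze.move(dir='south') == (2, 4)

! maze.sense(dir='south') == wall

! maze.sense(dir='east') == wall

! stack.pop() == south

! maze.move(dir='north') == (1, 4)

! maze.sense(dir='east') == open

! stack.push(x='east') == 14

! maze.move(dir='east') == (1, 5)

! maze.sense(dir='north') == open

! stack.push(x='north') == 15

! maze.move(dir='north') == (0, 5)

! maze.sense(dir='east') == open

! stack.push(x='east') == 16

! maze.move(dir='east') == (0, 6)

! maze.sense(dir='south') == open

! stack.push(x='south') == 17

! maze.move(dir='south') == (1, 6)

! maze.sense(dir='south') == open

! stack.push(x='south') == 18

! maze.move(dir='south') == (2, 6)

! maze.sense(dir='south') == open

! stack.push(x='south') == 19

! maze.move(dir='south') == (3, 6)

! maze.sense(dir='south') == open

! stack.push(x='south') == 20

! maze.move(dir='south') == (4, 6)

! maze.sense(dir='east') == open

! stack.push(x='east') == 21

! maze.move(dir='east') == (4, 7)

! maze.sense(dir='south') == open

! stack.push(x='south') == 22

! maze.move(dir='south') == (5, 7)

! maze.sense(dir='south') == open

! stack.push(x='south') == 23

! maze.move(dir='south') == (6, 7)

! maze.sense(dir='south') == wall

! maze.sense(dir='east') == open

! stack.push(x='east') == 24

! maze.move(dir='east') == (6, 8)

! maze.sense(dir='south') == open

! stack.push(x='south') == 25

! maze.move(dir='south') == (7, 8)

! maze.sense(dir='south') == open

! stack.push(x='south') == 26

! maze.move(dir='south') == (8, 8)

! maze.sense(dir='west') == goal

! maze.move(dir='west') == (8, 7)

Answer: (8, 7)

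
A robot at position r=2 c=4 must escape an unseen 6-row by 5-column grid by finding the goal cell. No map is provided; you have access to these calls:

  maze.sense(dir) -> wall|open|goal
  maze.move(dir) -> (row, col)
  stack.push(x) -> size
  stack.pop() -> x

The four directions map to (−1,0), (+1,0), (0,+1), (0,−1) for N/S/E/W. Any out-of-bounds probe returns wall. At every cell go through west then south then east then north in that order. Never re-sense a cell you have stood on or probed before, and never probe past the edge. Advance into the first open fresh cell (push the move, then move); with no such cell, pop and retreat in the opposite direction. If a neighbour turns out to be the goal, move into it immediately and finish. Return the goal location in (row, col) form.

> maze.sense dir: west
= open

> stack.push x: west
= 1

> maze.move dir: west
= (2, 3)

> maze.sense dir: west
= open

> stack.push x: west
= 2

> maze.move dir: west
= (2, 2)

> maze.sense dir: west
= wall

> maze.sense dir: south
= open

> stack.push x: south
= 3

> maze.move dir: south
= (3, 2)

> maze.sense dir: west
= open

> stack.push x: west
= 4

> maze.move dir: west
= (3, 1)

> maze.sense dir: west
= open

> stack.push x: west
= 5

> maze.move dir: west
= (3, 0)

> maze.sense dir: south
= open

> stack.push x: south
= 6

> maze.move dir: south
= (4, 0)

> maze.sense dir: south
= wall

> maze.sense dir: east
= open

> stack.push x: east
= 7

> maze.move dir: east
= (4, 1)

> maze.sense dir: south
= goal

> maze.move dir: south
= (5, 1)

Answer: (5, 1)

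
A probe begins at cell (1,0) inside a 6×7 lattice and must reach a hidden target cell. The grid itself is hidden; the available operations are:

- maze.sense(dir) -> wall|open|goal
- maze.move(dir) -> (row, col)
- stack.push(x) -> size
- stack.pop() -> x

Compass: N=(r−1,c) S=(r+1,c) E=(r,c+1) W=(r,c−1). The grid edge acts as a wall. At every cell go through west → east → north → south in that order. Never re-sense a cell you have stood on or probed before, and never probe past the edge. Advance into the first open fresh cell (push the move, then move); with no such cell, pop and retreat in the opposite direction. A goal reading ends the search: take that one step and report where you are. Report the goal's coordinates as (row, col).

Next I call sense on dir=east, : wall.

I call sense on dir=north, : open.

Now I run push on x=north, yielding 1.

I run move on dir=north, — result: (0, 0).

I run sense on dir=east, → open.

I use push on x=east, giving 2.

Using move on dir=east, which returns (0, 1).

Using sense on dir=east, : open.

Using push on x=east, and get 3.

I invoke move on dir=east, and get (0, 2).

I try sense on dir=east, → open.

Then push on x=east, and get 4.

Invoking move on dir=east, and observe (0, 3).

Calling sense on dir=east, and get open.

I call push on x=east, and observe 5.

Next I call move on dir=east, giving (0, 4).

Now I run sense on dir=east, which returns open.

I run push on x=east, which returns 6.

I call move on dir=east, and see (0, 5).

Then sense on dir=east, and observe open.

I call push on x=east, yielding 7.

Next I call move on dir=east, yielding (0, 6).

Calling sense on dir=south, : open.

Then push on x=south, giving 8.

I run move on dir=south, and get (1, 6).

Now I run sense on dir=west, and observe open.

Then push on x=west, giving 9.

Using move on dir=west, — result: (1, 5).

I try sense on dir=west, and get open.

Using push on x=west, : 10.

I call move on dir=west, and see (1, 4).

Next I call sense on dir=west, and get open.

Next I call push on x=west, : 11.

Invoking move on dir=west, which returns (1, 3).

I run sense on dir=west, : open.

I try push on x=west, and see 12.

I run move on dir=west, and get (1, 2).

Then sense on dir=south, → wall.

I use pop, — result: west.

Next I call move on dir=east, → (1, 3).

Calling sense on dir=south, yielding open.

I run push on x=south, giving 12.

I run move on dir=south, — result: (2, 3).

I use sense on dir=east, → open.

I invoke push on x=east, which returns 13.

Next I call move on dir=east, — result: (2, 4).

Now I run sense on dir=east, → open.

Now I run push on x=east, giving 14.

I try move on dir=east, : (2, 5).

I call sense on dir=east, and see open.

Next I call push on x=east, yielding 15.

I run move on dir=east, which returns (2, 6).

I run sense on dir=south, which returns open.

Now I run push on x=south, and get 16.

I call move on dir=south, → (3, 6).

I try sense on dir=west, and see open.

Invoking push on x=west, — result: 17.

I call move on dir=west, yielding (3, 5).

Then sense on dir=west, and see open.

Invoking push on x=west, and get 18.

Calling move on dir=west, — result: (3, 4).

I try sense on dir=west, giving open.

I invoke push on x=west, — result: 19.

Then move on dir=west, and observe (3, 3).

I try sense on dir=west, → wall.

Now I run sense on dir=south, yielding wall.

Invoking pop(), — result: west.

Then move on dir=east, : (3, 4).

I run sense on dir=south, : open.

Invoking push on x=south, and observe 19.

I use move on dir=south, which returns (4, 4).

Next I call sense on dir=east, → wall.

Next I call sense on dir=south, : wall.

I invoke pop(), and observe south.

Invoking move on dir=north, giving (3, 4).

Calling pop(), and see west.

Invoking move on dir=east, and see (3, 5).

Using pop(), giving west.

I try move on dir=east, : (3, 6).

Then sense on dir=south, — result: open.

I run push on x=south, yielding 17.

I call move on dir=south, : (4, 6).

I use sense on dir=south, which returns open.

Then push on x=south, yielding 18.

Invoking move on dir=south, — result: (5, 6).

Invoking sense on dir=west, → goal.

I run move on dir=west, and observe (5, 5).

Answer: (5, 5)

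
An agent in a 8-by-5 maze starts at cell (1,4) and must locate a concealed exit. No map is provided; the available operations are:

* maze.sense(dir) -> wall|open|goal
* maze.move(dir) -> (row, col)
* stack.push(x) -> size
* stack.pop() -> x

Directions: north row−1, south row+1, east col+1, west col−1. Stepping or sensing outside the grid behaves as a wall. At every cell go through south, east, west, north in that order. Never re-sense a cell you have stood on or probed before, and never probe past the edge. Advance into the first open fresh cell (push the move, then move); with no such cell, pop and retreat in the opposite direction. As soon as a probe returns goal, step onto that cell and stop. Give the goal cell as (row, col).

Using maze.sense using dir→south, and see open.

Calling stack.push using x→south, which returns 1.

Next I call maze.move using dir→south, yielding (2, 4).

I call maze.sense using dir→south, and see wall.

Now I run maze.sense using dir→west, and see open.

Now I run stack.push using x→west, yielding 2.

I call maze.move using dir→west, which returns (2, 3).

I run maze.sense using dir→south, which returns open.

Next I call stack.push using x→south, and see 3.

I call maze.move using dir→south, and see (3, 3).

I invoke maze.sense using dir→south, giving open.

Next I call stack.push using x→south, and get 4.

I try maze.move using dir→south, → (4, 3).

Then maze.sense using dir→south, and see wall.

Invoking maze.sense using dir→east, which returns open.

Then stack.push using x→east, and observe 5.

Invoking maze.move using dir→east, giving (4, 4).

I run maze.sense using dir→south, : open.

Using stack.push using x→south, and get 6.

Calling maze.move using dir→south, — result: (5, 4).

Using maze.sense using dir→south, → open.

Then stack.push using x→south, : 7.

I invoke maze.move using dir→south, and see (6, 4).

Invoking maze.sense using dir→south, yielding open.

Using stack.push using x→south, and get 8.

I use maze.move using dir→south, and get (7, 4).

I invoke maze.sense using dir→west, yielding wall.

Invoking stack.pop(), yielding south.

I run maze.move using dir→north, and observe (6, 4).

Then maze.sense using dir→west, — result: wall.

I run stack.pop(), giving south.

Now I run maze.move using dir→north, and observe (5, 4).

I call stack.pop, — result: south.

I try maze.move using dir→north, → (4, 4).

Calling stack.pop(), and see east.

Next I call maze.move using dir→west, and see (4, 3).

I use maze.sense using dir→west, : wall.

I use stack.pop(), → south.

Then maze.move using dir→north, and get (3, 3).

I run maze.sense using dir→west, and see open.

Calling stack.push using x→west, giving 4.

Using maze.move using dir→west, and get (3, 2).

I call maze.sense using dir→west, → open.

I try stack.push using x→west, yielding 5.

I use maze.move using dir→west, : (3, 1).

I run maze.sense using dir→south, and observe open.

I call stack.push using x→south, which returns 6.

I call maze.move using dir→south, — result: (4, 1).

I call maze.sense using dir→south, which returns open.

Calling stack.push using x→south, and see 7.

Using maze.move using dir→south, yielding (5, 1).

Next I call maze.sense using dir→south, and get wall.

Invoking maze.sense using dir→east, : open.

I call stack.push using x→east, : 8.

Calling maze.move using dir→east, : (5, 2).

Using maze.sense using dir→south, : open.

Then stack.push using x→south, and see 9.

I run maze.move using dir→south, → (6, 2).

Using maze.sense using dir→south, → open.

Calling stack.push using x→south, and get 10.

I run maze.move using dir→south, giving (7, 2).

Now I run maze.sense using dir→west, and get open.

I run stack.push using x→west, and see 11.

I use maze.move using dir→west, : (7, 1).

Using maze.sense using dir→west, and observe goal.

I use maze.move using dir→west, which returns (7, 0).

Answer: (7, 0)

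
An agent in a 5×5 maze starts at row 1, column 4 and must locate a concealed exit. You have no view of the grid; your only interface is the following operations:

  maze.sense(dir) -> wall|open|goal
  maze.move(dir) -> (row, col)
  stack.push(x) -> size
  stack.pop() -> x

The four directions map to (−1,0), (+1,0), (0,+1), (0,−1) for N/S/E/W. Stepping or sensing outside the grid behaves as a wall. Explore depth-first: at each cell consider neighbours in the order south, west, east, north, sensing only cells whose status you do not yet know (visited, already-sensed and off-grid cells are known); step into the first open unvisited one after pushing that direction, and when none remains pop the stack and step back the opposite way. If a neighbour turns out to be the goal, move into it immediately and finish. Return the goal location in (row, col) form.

-- 1. maze.sense(dir='south') -> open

-- 2. stack.push(x='south') -> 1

-- 3. maze.move(dir='south') -> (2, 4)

-- 4. maze.sense(dir='south') -> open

-- 5. stack.push(x='south') -> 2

-- 6. maze.move(dir='south') -> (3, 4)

-- 7. maze.sense(dir='south') -> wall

-- 8. maze.sense(dir='west') -> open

-- 9. stack.push(x='west') -> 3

-- 10. maze.move(dir='west') -> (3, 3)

-- 11. maze.sense(dir='south') -> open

-- 12. stack.push(x='south') -> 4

-- 13. maze.move(dir='south') -> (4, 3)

-- 14. maze.sense(dir='west') -> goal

-- 15. maze.move(dir='west') -> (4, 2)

Answer: (4, 2)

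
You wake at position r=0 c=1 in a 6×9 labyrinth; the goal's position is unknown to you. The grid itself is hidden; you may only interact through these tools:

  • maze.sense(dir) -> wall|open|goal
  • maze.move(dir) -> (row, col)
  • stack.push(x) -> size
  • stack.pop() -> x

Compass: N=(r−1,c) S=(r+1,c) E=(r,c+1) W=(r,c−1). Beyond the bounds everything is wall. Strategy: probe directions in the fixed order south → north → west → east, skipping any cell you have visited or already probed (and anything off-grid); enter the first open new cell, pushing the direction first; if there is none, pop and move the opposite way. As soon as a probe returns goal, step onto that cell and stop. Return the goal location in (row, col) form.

$ sense dir='south'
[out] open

$ push x='south'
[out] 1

$ move dir='south'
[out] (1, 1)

$ sense dir='south'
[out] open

$ push x='south'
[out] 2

$ move dir='south'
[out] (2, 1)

$ sense dir='south'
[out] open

$ push x='south'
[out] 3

$ move dir='south'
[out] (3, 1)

$ sense dir='south'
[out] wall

$ sense dir='west'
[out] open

$ push x='west'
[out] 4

$ move dir='west'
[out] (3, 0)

$ sense dir='south'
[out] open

$ push x='south'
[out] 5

$ move dir='south'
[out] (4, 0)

$ sense dir='south'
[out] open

$ push x='south'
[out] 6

$ move dir='south'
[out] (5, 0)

$ sense dir='east'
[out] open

$ push x='east'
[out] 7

$ move dir='east'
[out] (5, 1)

$ sense dir='east'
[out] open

$ push x='east'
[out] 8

$ move dir='east'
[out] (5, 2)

$ sense dir='north'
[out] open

$ push x='north'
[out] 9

$ move dir='north'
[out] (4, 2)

$ sense dir='north'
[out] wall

$ sense dir='east'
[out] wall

$ pop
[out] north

$ move dir='south'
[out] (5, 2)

$ sense dir='east'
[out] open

$ push x='east'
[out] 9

$ move dir='east'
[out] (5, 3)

$ sense dir='east'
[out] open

$ push x='east'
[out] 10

$ move dir='east'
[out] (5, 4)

$ sense dir='north'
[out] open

$ push x='north'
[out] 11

$ move dir='north'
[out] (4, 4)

$ sense dir='north'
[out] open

$ push x='north'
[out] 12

$ move dir='north'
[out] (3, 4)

$ sense dir='north'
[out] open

$ push x='north'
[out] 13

$ move dir='north'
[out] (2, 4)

$ sense dir='north'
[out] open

$ push x='north'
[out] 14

$ move dir='north'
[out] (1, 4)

$ sense dir='north'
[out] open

$ push x='north'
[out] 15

$ move dir='north'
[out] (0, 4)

$ sense dir='west'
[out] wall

$ sense dir='east'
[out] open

$ push x='east'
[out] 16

$ move dir='east'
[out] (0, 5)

$ sense dir='south'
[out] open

$ push x='south'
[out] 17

$ move dir='south'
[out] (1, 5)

$ sense dir='south'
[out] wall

$ sense dir='east'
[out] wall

$ pop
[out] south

$ move dir='north'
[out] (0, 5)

$ sense dir='east'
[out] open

$ push x='east'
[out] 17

$ move dir='east'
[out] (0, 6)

$ sense dir='east'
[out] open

$ push x='east'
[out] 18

$ move dir='east'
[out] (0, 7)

$ sense dir='south'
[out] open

$ push x='south'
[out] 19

$ move dir='south'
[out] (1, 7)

$ sense dir='south'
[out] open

$ push x='south'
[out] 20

$ move dir='south'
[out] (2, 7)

$ sense dir='south'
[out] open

$ push x='south'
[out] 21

$ move dir='south'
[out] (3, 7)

$ sense dir='south'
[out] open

$ push x='south'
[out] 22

$ move dir='south'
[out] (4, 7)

$ sense dir='south'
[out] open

$ push x='south'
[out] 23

$ move dir='south'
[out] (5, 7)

$ sense dir='west'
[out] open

$ push x='west'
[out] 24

$ move dir='west'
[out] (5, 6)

$ sense dir='north'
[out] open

$ push x='north'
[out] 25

$ move dir='north'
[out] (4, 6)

$ sense dir='north'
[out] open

$ push x='north'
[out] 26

$ move dir='north'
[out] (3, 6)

$ sense dir='north'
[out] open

$ push x='north'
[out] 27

$ move dir='north'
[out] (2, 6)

$ pop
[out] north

$ move dir='south'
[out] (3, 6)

$ sense dir='west'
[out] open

$ push x='west'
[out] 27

$ move dir='west'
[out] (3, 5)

$ sense dir='south'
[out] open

$ push x='south'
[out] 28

$ move dir='south'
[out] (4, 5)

$ sense dir='south'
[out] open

$ push x='south'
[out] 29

$ move dir='south'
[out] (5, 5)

$ pop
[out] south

$ move dir='north'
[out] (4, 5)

$ pop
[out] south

$ move dir='north'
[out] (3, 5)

$ pop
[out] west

$ move dir='east'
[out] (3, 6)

$ pop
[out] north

$ move dir='south'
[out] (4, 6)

$ pop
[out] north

$ move dir='south'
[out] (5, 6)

$ pop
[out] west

$ move dir='east'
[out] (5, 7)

$ sense dir='east'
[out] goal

$ move dir='east'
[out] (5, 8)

Answer: (5, 8)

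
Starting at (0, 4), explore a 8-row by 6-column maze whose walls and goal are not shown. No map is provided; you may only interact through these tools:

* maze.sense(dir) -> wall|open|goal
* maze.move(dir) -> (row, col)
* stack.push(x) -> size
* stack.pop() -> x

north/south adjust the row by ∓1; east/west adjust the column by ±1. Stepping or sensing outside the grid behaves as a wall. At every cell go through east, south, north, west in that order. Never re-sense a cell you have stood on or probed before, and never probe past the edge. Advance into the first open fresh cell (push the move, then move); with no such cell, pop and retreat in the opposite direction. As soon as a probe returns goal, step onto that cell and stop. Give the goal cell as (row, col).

==> maze.sense(dir→east)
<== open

==> stack.push(x→east)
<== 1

==> maze.move(dir→east)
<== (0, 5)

==> maze.sense(dir→south)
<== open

==> stack.push(x→south)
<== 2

==> maze.move(dir→south)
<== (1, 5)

==> maze.sense(dir→south)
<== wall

==> maze.sense(dir→west)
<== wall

==> stack.pop()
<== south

==> maze.move(dir→north)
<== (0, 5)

==> stack.pop()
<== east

==> maze.move(dir→west)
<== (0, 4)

==> maze.sense(dir→west)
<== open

==> stack.push(x→west)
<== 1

==> maze.move(dir→west)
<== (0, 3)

==> maze.sense(dir→south)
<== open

==> stack.push(x→south)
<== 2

==> maze.move(dir→south)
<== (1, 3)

==> maze.sense(dir→south)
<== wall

==> maze.sense(dir→west)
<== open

==> stack.push(x→west)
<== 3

==> maze.move(dir→west)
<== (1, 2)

==> maze.sense(dir→south)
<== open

==> stack.push(x→south)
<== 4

==> maze.move(dir→south)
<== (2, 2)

==> maze.sense(dir→south)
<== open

==> stack.push(x→south)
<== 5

==> maze.move(dir→south)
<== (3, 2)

==> maze.sense(dir→east)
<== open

==> stack.push(x→east)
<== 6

==> maze.move(dir→east)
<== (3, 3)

==> maze.sense(dir→east)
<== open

==> stack.push(x→east)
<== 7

==> maze.move(dir→east)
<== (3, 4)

==> maze.sense(dir→east)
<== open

==> stack.push(x→east)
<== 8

==> maze.move(dir→east)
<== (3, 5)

==> maze.sense(dir→south)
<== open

==> stack.push(x→south)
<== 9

==> maze.move(dir→south)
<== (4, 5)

==> maze.sense(dir→south)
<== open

==> stack.push(x→south)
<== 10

==> maze.move(dir→south)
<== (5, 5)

==> maze.sense(dir→south)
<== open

==> stack.push(x→south)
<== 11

==> maze.move(dir→south)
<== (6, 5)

==> maze.sense(dir→south)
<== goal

==> maze.move(dir→south)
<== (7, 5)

Answer: (7, 5)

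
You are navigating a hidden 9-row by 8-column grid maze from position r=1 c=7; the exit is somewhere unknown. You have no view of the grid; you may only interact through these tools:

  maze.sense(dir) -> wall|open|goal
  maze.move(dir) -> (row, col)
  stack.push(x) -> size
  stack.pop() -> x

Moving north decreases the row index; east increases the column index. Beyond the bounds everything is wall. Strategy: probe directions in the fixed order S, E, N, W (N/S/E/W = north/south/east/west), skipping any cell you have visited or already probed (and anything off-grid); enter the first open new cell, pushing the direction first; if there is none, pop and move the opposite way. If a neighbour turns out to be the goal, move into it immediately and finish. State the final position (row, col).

% maze.sense south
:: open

% stack.push south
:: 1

% maze.move south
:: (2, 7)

% maze.sense south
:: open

% stack.push south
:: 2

% maze.move south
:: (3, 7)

% maze.sense south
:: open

% stack.push south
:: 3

% maze.move south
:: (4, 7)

% maze.sense south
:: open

% stack.push south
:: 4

% maze.move south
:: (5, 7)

% maze.sense south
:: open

% stack.push south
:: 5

% maze.move south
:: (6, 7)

% maze.sense south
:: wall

% maze.sense west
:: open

% stack.push west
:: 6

% maze.move west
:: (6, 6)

% maze.sense south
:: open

% stack.push south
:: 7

% maze.move south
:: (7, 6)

% maze.sense south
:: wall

% maze.sense west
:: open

% stack.push west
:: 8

% maze.move west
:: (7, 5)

% maze.sense south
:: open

% stack.push south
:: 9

% maze.move south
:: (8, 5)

% maze.sense west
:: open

% stack.push west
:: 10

% maze.move west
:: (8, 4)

% maze.sense north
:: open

% stack.push north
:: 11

% maze.move north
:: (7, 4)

% maze.sense north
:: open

% stack.push north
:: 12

% maze.move north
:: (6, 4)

% maze.sense east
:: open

% stack.push east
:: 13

% maze.move east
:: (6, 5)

% maze.sense north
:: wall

% stack.pop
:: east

% maze.move west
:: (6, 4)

% maze.sense north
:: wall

% maze.sense west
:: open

% stack.push west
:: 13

% maze.move west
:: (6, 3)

% maze.sense south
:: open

% stack.push south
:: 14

% maze.move south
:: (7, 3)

% maze.sense south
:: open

% stack.push south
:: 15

% maze.move south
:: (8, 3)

% maze.sense west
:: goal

% maze.move west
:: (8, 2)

Answer: (8, 2)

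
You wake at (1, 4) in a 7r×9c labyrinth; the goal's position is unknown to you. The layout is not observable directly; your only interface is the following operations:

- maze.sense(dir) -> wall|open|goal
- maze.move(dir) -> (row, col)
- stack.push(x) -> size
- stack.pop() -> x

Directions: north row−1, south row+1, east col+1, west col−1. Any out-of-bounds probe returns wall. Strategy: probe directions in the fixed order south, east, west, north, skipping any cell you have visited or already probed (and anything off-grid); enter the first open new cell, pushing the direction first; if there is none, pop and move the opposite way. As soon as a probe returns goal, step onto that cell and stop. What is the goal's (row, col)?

Calling maze.sense(dir=south), yielding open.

I invoke stack.push(x=south), : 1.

Now I run maze.move(dir=south), yielding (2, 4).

Calling maze.sense(dir=south), → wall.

Next I call maze.sense(dir=east), → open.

Calling stack.push(x=east), and see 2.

I use maze.move(dir=east), yielding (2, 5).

Using maze.sense(dir=south), — result: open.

Then stack.push(x=south), giving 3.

Calling maze.move(dir=south), and observe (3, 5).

I invoke maze.sense(dir=south), : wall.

I run maze.sense(dir=east), which returns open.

I run stack.push(x=east), and see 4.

I call maze.move(dir=east), → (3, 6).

Calling maze.sense(dir=south), and see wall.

I use maze.sense(dir=east), and get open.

I call stack.push(x=east), : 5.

I call maze.move(dir=east), and see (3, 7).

I call maze.sense(dir=south), yielding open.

I use stack.push(x=south), and get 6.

Using maze.move(dir=south), and observe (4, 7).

Next I call maze.sense(dir=south), and get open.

I use stack.push(x=south), — result: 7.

Calling maze.move(dir=south), giving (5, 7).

Then maze.sense(dir=south), and get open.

I invoke stack.push(x=south), → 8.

I invoke maze.move(dir=south), — result: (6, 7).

I try maze.sense(dir=east), → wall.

Now I run maze.sense(dir=west), → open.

I try stack.push(x=west), and see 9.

I use maze.move(dir=west), → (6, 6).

Calling maze.sense(dir=west), : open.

Next I call stack.push(x=west), giving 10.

I call maze.move(dir=west), — result: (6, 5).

I invoke maze.sense(dir=west), → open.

Invoking stack.push(x=west), giving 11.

Using maze.move(dir=west), → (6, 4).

Now I run maze.sense(dir=west), and observe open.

Calling stack.push(x=west), → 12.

I invoke maze.move(dir=west), — result: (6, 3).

I use maze.sense(dir=west), → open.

I invoke stack.push(x=west), and see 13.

I use maze.move(dir=west), : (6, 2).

Calling maze.sense(dir=west), and observe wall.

I use maze.sense(dir=north), which returns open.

Then stack.push(x=north), → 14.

I invoke maze.move(dir=north), : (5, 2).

Now I run maze.sense(dir=east), yielding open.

Using stack.push(x=east), → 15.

I use maze.move(dir=east), giving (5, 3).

Invoking maze.sense(dir=east), — result: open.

Calling stack.push(x=east), — result: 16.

I run maze.move(dir=east), : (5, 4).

Invoking maze.sense(dir=east), : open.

Then stack.push(x=east), giving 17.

I use maze.move(dir=east), → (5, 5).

Next I call maze.sense(dir=east), and see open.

Now I run stack.push(x=east), and see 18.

Invoking maze.move(dir=east), : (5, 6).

Calling stack.pop, which returns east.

I try maze.move(dir=west), which returns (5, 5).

I invoke stack.pop(), which returns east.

I call maze.move(dir=west), : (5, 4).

I try maze.sense(dir=north), and see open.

I invoke stack.push(x=north), and get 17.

Next I call maze.move(dir=north), giving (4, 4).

I try maze.sense(dir=west), yielding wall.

I try stack.pop, and see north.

Calling maze.move(dir=south), and get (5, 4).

Now I run stack.pop, and see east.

Next I call maze.move(dir=west), and get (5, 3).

Calling stack.pop, which returns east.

Calling maze.move(dir=west), → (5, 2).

I use maze.sense(dir=west), which returns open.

Then stack.push(x=west), and observe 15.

Invoking maze.move(dir=west), : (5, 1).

I try maze.sense(dir=west), and get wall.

Invoking maze.sense(dir=north), yielding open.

I invoke stack.push(x=north), which returns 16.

Now I run maze.move(dir=north), which returns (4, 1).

I use maze.sense(dir=east), giving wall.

Then maze.sense(dir=west), : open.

Invoking stack.push(x=west), yielding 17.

I invoke maze.move(dir=west), and get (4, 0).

I invoke maze.sense(dir=north), yielding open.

I run stack.push(x=north), yielding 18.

Using maze.move(dir=north), which returns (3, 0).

Invoking maze.sense(dir=east), which returns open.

Next I call stack.push(x=east), which returns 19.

I call maze.move(dir=east), → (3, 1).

I run maze.sense(dir=east), : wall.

I try maze.sense(dir=north), → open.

Calling stack.push(x=north), and get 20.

I try maze.move(dir=north), : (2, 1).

Then maze.sense(dir=east), which returns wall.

I invoke maze.sense(dir=west), which returns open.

I try stack.push(x=west), and see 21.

Calling maze.move(dir=west), and observe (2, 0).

Using maze.sense(dir=north), giving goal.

I run maze.move(dir=north), which returns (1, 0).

Answer: (1, 0)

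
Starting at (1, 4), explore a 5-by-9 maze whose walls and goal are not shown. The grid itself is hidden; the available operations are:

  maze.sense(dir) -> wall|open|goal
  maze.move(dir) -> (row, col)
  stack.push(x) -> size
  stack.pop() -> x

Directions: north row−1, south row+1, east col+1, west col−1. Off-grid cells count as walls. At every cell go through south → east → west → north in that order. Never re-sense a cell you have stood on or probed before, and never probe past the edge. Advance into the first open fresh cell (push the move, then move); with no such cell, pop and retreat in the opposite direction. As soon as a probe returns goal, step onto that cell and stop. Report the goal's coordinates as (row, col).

>>> sense dir→south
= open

>>> push x→south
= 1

>>> move dir→south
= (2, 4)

>>> sense dir→south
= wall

>>> sense dir→east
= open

>>> push x→east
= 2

>>> move dir→east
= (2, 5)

>>> sense dir→south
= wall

>>> sense dir→east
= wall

>>> sense dir→north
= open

>>> push x→north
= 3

>>> move dir→north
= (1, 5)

>>> sense dir→east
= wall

>>> sense dir→north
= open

>>> push x→north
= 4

>>> move dir→north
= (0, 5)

>>> sense dir→east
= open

>>> push x→east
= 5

>>> move dir→east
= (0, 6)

>>> sense dir→east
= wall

>>> pop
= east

>>> move dir→west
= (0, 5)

>>> sense dir→west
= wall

>>> pop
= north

>>> move dir→south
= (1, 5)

>>> pop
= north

>>> move dir→south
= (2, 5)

>>> pop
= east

>>> move dir→west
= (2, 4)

>>> sense dir→west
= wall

>>> pop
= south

>>> move dir→north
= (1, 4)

>>> sense dir→west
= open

>>> push x→west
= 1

>>> move dir→west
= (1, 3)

>>> sense dir→west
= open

>>> push x→west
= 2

>>> move dir→west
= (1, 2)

>>> sense dir→south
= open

>>> push x→south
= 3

>>> move dir→south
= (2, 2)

>>> sense dir→south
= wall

>>> sense dir→west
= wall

>>> pop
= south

>>> move dir→north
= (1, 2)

>>> sense dir→west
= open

>>> push x→west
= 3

>>> move dir→west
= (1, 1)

>>> sense dir→west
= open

>>> push x→west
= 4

>>> move dir→west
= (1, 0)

>>> sense dir→south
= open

>>> push x→south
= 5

>>> move dir→south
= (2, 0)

>>> sense dir→south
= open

>>> push x→south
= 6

>>> move dir→south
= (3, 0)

>>> sense dir→south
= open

>>> push x→south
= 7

>>> move dir→south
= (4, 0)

>>> sense dir→east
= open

>>> push x→east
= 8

>>> move dir→east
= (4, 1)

>>> sense dir→east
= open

>>> push x→east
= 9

>>> move dir→east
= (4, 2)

>>> sense dir→east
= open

>>> push x→east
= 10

>>> move dir→east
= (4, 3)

>>> sense dir→east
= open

>>> push x→east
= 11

>>> move dir→east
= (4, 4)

>>> sense dir→east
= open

>>> push x→east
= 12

>>> move dir→east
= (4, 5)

>>> sense dir→east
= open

>>> push x→east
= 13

>>> move dir→east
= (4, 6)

>>> sense dir→east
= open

>>> push x→east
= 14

>>> move dir→east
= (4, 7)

>>> sense dir→east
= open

>>> push x→east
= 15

>>> move dir→east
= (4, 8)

>>> sense dir→north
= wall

>>> pop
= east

>>> move dir→west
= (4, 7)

>>> sense dir→north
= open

>>> push x→north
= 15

>>> move dir→north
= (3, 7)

>>> sense dir→west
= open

>>> push x→west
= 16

>>> move dir→west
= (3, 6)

>>> pop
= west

>>> move dir→east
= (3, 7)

>>> sense dir→north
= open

>>> push x→north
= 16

>>> move dir→north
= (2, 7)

>>> sense dir→east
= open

>>> push x→east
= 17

>>> move dir→east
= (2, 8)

>>> sense dir→north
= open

>>> push x→north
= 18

>>> move dir→north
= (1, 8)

>>> sense dir→west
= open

>>> push x→west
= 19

>>> move dir→west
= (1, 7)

>>> pop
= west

>>> move dir→east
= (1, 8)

>>> sense dir→north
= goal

>>> move dir→north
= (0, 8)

Answer: (0, 8)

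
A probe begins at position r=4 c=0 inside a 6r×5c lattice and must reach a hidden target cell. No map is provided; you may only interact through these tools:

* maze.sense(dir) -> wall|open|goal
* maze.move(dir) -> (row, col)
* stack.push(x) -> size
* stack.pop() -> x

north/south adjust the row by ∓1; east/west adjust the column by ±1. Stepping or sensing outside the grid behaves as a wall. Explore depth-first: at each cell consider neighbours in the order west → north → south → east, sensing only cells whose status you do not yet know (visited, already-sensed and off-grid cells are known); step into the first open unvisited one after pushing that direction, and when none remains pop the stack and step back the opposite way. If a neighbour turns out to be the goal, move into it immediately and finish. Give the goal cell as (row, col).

Act: maze.sense[dir: north]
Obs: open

Act: stack.push[x: north]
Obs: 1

Act: maze.move[dir: north]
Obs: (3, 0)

Act: maze.sense[dir: north]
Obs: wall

Act: maze.sense[dir: east]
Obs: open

Act: stack.push[x: east]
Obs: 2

Act: maze.move[dir: east]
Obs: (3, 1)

Act: maze.sense[dir: north]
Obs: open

Act: stack.push[x: north]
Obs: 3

Act: maze.move[dir: north]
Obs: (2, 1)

Act: maze.sense[dir: north]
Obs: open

Act: stack.push[x: north]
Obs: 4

Act: maze.move[dir: north]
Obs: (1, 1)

Act: maze.sense[dir: west]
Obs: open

Act: stack.push[x: west]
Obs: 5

Act: maze.move[dir: west]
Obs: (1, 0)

Act: maze.sense[dir: north]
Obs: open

Act: stack.push[x: north]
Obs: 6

Act: maze.move[dir: north]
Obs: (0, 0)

Act: maze.sense[dir: east]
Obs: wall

Act: stack.pop[]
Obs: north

Act: maze.move[dir: south]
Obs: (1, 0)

Act: stack.pop[]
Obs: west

Act: maze.move[dir: east]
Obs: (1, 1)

Act: maze.sense[dir: east]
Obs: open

Act: stack.push[x: east]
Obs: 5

Act: maze.move[dir: east]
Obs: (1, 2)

Act: maze.sense[dir: north]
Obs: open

Act: stack.push[x: north]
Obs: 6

Act: maze.move[dir: north]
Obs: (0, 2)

Act: maze.sense[dir: east]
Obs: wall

Act: stack.pop[]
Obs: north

Act: maze.move[dir: south]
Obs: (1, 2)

Act: maze.sense[dir: south]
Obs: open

Act: stack.push[x: south]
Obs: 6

Act: maze.move[dir: south]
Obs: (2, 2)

Act: maze.sense[dir: south]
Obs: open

Act: stack.push[x: south]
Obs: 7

Act: maze.move[dir: south]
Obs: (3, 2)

Act: maze.sense[dir: south]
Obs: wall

Act: maze.sense[dir: east]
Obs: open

Act: stack.push[x: east]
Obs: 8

Act: maze.move[dir: east]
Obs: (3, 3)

Act: maze.sense[dir: north]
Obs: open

Act: stack.push[x: north]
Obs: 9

Act: maze.move[dir: north]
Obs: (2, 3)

Act: maze.sense[dir: north]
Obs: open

Act: stack.push[x: north]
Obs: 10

Act: maze.move[dir: north]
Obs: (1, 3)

Act: maze.sense[dir: east]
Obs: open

Act: stack.push[x: east]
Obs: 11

Act: maze.move[dir: east]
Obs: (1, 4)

Act: maze.sense[dir: north]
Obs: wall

Act: maze.sense[dir: south]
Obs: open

Act: stack.push[x: south]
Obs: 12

Act: maze.move[dir: south]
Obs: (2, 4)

Act: maze.sense[dir: south]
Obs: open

Act: stack.push[x: south]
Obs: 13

Act: maze.move[dir: south]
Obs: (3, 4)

Act: maze.sense[dir: south]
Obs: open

Act: stack.push[x: south]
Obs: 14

Act: maze.move[dir: south]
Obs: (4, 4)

Act: maze.sense[dir: west]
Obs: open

Act: stack.push[x: west]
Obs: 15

Act: maze.move[dir: west]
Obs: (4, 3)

Act: maze.sense[dir: south]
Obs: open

Act: stack.push[x: south]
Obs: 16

Act: maze.move[dir: south]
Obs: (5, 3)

Act: maze.sense[dir: west]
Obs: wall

Act: maze.sense[dir: east]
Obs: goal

Act: maze.move[dir: east]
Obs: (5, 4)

Answer: (5, 4)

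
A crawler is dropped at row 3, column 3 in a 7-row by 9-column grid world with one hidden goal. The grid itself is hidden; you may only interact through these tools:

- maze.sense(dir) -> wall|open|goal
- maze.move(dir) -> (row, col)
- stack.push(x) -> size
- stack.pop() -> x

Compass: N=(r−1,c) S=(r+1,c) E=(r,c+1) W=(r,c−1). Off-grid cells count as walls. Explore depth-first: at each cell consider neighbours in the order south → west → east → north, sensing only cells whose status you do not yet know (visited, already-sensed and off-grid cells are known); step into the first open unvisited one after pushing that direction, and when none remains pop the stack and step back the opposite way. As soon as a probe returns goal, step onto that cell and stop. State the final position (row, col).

Calling sense on dir=south, yielding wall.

Using sense on dir=west, yielding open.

Then push on x=west, — result: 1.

Calling move on dir=west, and get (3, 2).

Invoking sense on dir=south, — result: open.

I try push on x=south, yielding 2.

Invoking move on dir=south, → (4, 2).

I run sense on dir=south, → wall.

I invoke sense on dir=west, → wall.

Next I call pop, yielding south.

Now I run move on dir=north, and get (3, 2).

Calling sense on dir=west, giving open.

Using push on x=west, and get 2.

I invoke move on dir=west, which returns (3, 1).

Now I run sense on dir=west, which returns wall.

Calling sense on dir=north, and see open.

I use push on x=north, yielding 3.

Calling move on dir=north, giving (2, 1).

Then sense on dir=west, and see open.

Now I run push on x=west, → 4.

I invoke move on dir=west, → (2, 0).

Calling sense on dir=north, yielding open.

I call push on x=north, which returns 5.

I run move on dir=north, giving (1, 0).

Then sense on dir=east, giving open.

Invoking push on x=east, and get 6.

I run move on dir=east, and see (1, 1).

I try sense on dir=east, yielding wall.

I invoke sense on dir=north, yielding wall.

I run pop, : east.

I try move on dir=west, yielding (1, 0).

Now I run sense on dir=north, giving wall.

Invoking pop(), and observe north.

Calling move on dir=south, — result: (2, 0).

Next I call pop, and get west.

I use move on dir=east, giving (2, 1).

Then sense on dir=east, giving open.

Now I run push on x=east, and see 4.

I run move on dir=east, and see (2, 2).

I use sense on dir=east, and get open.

I invoke push on x=east, — result: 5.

Then move on dir=east, giving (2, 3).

I try sense on dir=east, and observe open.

Now I run push on x=east, and see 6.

Using move on dir=east, which returns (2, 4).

Next I call sense on dir=south, yielding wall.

I call sense on dir=east, yielding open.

Next I call push on x=east, and see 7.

I invoke move on dir=east, giving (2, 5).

Invoking sense on dir=south, — result: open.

Calling push on x=south, and get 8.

Using move on dir=south, giving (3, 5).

Then sense on dir=south, and observe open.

I try push on x=south, and see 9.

Next I call move on dir=south, → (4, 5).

Next I call sense on dir=south, — result: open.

Using push on x=south, and get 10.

Using move on dir=south, giving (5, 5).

Then sense on dir=south, — result: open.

Using push on x=south, which returns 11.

Using move on dir=south, and see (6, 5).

I use sense on dir=west, — result: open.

Invoking push on x=west, and see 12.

Invoking move on dir=west, : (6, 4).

I call sense on dir=west, : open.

I call push on x=west, and observe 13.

I invoke move on dir=west, → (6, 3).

Calling sense on dir=west, → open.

Using push on x=west, giving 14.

Calling move on dir=west, — result: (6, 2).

I call sense on dir=west, giving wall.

Using pop, and see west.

I run move on dir=east, which returns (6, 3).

Calling sense on dir=north, : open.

Invoking push on x=north, which returns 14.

I try move on dir=north, → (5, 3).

I use sense on dir=east, yielding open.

I try push on x=east, and observe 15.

Now I run move on dir=east, and observe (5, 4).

I run sense on dir=north, yielding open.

I invoke push on x=north, which returns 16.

Then move on dir=north, and get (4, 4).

Invoking pop(), yielding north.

Calling move on dir=south, : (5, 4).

Now I run pop, and get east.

I use move on dir=west, — result: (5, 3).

I use pop(), which returns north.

I invoke move on dir=south, and observe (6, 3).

Using pop(), — result: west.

Next I call move on dir=east, and get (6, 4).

I run pop, and get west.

I call move on dir=east, — result: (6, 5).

I invoke sense on dir=east, — result: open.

I try push on x=east, and observe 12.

Invoking move on dir=east, — result: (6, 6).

Invoking sense on dir=east, which returns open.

I try push on x=east, — result: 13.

Invoking move on dir=east, — result: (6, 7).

Invoking sense on dir=east, giving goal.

I invoke move on dir=east, → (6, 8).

Answer: (6, 8)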